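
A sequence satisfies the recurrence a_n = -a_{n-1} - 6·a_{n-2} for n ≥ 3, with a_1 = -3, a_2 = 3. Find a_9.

1095

Step forward from the initial values:
a_3 = 15  a_4 = -33  a_5 = -57  a_6 = 255  a_7 = 87  a_8 = -1617  a_9 = 1095.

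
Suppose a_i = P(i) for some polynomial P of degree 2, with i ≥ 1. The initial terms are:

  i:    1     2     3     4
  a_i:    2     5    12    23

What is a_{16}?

467

1st diffs: 3, 7, 11.
2nd diffs: 4, 4 (constant).
Newton forward-difference form: a_i = 2 + 3·C(i-1,1) + 4·C(i-1,2).
At i = 16: i-1 = 15, so a_{16} = 2 + 45 + 420 = 467.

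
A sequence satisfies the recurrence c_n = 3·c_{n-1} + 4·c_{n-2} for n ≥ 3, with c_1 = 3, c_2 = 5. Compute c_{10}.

419429

Iterate the recurrence:
c_3 = 27, c_4 = 101, c_5 = 411, c_6 = 1637, c_7 = 6555, c_8 = 26213, c_9 = 104859, c_{10} = 419429.
(Characteristic roots are 4 and -1.)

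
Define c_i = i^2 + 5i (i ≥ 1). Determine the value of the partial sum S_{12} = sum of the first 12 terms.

Over i = 1..12: Σi = 78, Σi² = 650.
Total = (1)·650 + (5)·78 = 1040.

1040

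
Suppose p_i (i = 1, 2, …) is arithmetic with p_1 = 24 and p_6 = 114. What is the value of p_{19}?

Common difference d = (114 - 24) / (6 - 1) = 18.
p_i = 24 + (i - 1)·18.
p_{19} = 24 + 18·18 = 348.

348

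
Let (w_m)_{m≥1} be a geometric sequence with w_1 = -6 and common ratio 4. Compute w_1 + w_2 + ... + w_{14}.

-536870910

w_m = (-6)·4^(m-1).
S = (-6)·(4^14 - 1)/(4 - 1) = (-6)·(268435456 - 1)/(3) = -536870910.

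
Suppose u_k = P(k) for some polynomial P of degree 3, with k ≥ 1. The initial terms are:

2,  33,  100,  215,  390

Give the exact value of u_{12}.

1st diffs: 31, 67, 115, 175.
2nd diffs: 36, 48, 60.
3rd diffs: 12, 12 (constant).
Newton forward-difference form: u_k = 2 + 31·C(k-1,1) + 36·C(k-1,2) + 12·C(k-1,3).
At k = 12: k-1 = 11, so u_{12} = 2 + 341 + 1980 + 1980 = 4303.

4303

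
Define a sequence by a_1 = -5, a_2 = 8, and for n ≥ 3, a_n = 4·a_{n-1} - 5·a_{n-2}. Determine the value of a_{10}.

-17992

Iterate the recurrence:
a_3 = 57; a_4 = 188; a_5 = 467; a_6 = 928; a_7 = 1377; a_8 = 868; a_9 = -3413; a_{10} = -17992.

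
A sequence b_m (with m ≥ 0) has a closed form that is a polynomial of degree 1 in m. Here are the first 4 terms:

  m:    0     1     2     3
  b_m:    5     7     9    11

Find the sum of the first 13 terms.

1st diffs: 2, 2, 2 (constant).
So b_m = 2m + 5.
Continuing: …, 13, 15, 17, 19, …, b_{12} = 29.
Summing m = 0..12 (13 terms) gives 221.

221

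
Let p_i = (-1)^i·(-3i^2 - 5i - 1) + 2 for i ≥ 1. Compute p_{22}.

(-1)^22 = 1; -3i^2 - 5i - 1 at i=22 is -1563; so p_{22} = -1561.

-1561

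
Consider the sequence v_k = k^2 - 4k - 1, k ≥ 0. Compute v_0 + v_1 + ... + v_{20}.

Over k = 0..20: Σk = 210, Σk² = 2870.
Total = (1)·2870 + (-4)·210 + (-1)·21 = 2009.

2009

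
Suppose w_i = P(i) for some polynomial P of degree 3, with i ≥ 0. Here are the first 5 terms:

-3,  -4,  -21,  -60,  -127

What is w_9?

1st diffs: -1, -17, -39, -67.
2nd diffs: -16, -22, -28.
3rd diffs: -6, -6 (constant).
So w_i = -i^3 - 5i^2 + 5i - 3.
Evaluating at i = 9 gives w_9 = -1092.

-1092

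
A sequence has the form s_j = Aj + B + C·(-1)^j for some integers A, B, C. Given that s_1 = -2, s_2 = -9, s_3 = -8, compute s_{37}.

-110

Plug in j = 1, 2, 3: A + B - C = -2; 2A + B + C = -9; 3A + B - C = -8.
Subtracting the first from the second: A + 2C = -7.
Subtracting the second from the third: A - 2C = 1.
Solving: C = -2, A = -3, then B = -1.
So s_j = -3·j + (-1) + (-2)·(-1)^j; at j=37 this is -110.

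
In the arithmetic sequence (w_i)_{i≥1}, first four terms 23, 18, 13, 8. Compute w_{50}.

Common difference d = -5.
w_i = 23 + (i - 1)·(-5).
w_{50} = 23 + 49·(-5) = -222.

-222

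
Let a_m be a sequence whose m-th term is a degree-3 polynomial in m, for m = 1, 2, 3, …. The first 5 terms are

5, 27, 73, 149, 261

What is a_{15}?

1st diffs: 22, 46, 76, 112.
2nd diffs: 24, 30, 36.
3rd diffs: 6, 6 (constant).
So a_m = m^3 + 6m^2 - 3m + 1.
Evaluating at m = 15 gives a_{15} = 4681.

4681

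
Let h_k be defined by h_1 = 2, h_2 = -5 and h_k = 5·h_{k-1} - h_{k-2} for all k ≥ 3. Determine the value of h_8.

h_3 = -27  h_4 = -130  h_5 = -623  h_6 = -2985  h_7 = -14302  h_8 = -68525.

-68525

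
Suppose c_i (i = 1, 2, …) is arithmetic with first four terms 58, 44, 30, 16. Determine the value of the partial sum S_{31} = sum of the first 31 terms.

-4712

Common difference d = -14.
c_i = 58 + (i - 1)·(-14).
c_{31} = -362; S = 31·(58 + (-362))/2 = -4712.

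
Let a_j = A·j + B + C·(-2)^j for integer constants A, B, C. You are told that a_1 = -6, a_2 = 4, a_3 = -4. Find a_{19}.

Plug in j = 1, 2, 3: A + B - 2C = -6; 2A + B + 4C = 4; 3A + B - 8C = -4.
Subtracting the first from the second: A + 6C = 10.
Subtracting the second from the third: A - 12C = -8.
Solving: C = 1, A = 4, then B = -8.
Therefore a_{19} = 76 + (-8) + 1·(-524288) = -524220.

-524220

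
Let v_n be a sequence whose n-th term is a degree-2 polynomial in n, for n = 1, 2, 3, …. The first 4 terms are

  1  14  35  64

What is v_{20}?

1616

1st diffs: 13, 21, 29.
2nd diffs: 8, 8 (constant).
Newton forward-difference form: v_n = 1 + 13·C(n-1,1) + 8·C(n-1,2).
At n = 20: n-1 = 19, so v_{20} = 1 + 247 + 1368 = 1616.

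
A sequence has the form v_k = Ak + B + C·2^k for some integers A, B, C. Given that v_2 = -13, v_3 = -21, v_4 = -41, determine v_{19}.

-1572797

At k = 2, 3, 4: 2A + B + 4C = -13; 3A + B + 8C = -21; 4A + B + 16C = -41.
Subtracting the first from the second: A + 4C = -8.
Subtracting the second from the third: A + 8C = -20.
Solving: C = -3, A = 4, then B = -9.
Hence v_{19} = 4·19 + (-9) + (-3)·524288 = -1572797.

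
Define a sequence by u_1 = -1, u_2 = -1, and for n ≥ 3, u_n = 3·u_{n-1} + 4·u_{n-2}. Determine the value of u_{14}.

Compute successive terms:
u_3 = -7; u_4 = -25; u_5 = -103; …; u_{11} = -419431; u_{12} = -1677721; u_{13} = -6710887; u_{14} = -26843545.
(Characteristic roots are 4 and -1.)

-26843545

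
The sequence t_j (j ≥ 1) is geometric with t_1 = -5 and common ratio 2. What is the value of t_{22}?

t_j = (-5)·2^(j-1).
t_{22} = (-5)·2^21 = -10485760.

-10485760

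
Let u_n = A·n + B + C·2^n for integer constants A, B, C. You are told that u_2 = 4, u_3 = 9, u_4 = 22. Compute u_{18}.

524236

Write the equations: 2A + B + 4C = 4; 3A + B + 8C = 9; 4A + B + 16C = 22.
Subtracting the first from the second: A + 4C = 5.
Subtracting the second from the third: A + 8C = 13.
Solving: C = 2, A = -3, then B = 2.
Hence u_{18} = -3·18 + 2 + 2·262144 = 524236.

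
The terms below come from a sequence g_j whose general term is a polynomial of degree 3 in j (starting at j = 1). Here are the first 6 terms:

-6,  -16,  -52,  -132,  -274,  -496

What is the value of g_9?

1st diffs: -10, -36, -80, -142, -222.
2nd diffs: -26, -44, -62, -80.
3rd diffs: -18, -18, -18 (constant).
So g_j = -3j^3 + 5j^2 - 4j - 4.
Evaluating at j = 9 gives g_9 = -1822.

-1822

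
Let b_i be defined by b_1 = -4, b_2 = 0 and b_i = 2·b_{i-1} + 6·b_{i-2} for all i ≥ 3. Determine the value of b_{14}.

-25006080

Step forward from the initial values:
b_3 = -24, b_4 = -48, b_5 = -240, …, b_{11} = -516480, b_{12} = -1880832, b_{13} = -6860544, b_{14} = -25006080.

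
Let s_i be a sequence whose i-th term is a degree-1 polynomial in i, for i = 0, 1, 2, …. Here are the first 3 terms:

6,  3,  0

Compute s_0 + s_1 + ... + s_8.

-54

1st diffs: -3, -3 (constant).
So s_i = -3i + 6.
Continuing: …, -3, -6, -9, -12, …, s_8 = -18.
Summing i = 0..8 (9 terms) gives -54.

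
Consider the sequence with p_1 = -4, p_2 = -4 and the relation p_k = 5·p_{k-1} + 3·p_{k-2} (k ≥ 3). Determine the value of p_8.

Applying the relation repeatedly:
p_3 = -32;  p_4 = -172;  p_5 = -956;  p_6 = -5296;  p_7 = -29348;  p_8 = -162628.

-162628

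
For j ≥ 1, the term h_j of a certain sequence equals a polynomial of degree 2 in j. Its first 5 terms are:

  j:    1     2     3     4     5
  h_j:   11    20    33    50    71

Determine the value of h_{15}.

1st diffs: 9, 13, 17, 21.
2nd diffs: 4, 4, 4 (constant).
Newton forward-difference form: h_j = 11 + 9·C(j-1,1) + 4·C(j-1,2).
At j = 15: j-1 = 14, so h_{15} = 11 + 126 + 364 = 501.

501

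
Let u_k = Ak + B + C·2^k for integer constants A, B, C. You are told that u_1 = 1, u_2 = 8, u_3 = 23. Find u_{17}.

The three given values yield: A + B + 2C = 1; 2A + B + 4C = 8; 3A + B + 8C = 23.
Subtracting the first from the second: A + 2C = 7.
Subtracting the second from the third: A + 4C = 15.
Solving: C = 4, A = -1, then B = -6.
So u_k = -1·k + (-6) + 4·2^k; at k=17 this is 524265.

524265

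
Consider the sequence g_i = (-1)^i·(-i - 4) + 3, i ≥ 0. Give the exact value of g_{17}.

(-1)^17 = -1; -i - 4 at i=17 is -21; so g_{17} = 24.

24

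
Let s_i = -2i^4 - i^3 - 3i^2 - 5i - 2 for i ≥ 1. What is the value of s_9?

-14141

s_9 = -2·9^4 - 1·9^3 - 3·9^2 - 5·9 - 2 = -14141.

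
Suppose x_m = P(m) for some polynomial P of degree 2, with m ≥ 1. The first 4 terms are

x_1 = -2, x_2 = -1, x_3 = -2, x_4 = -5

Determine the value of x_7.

-26

1st diffs: 1, -1, -3.
2nd diffs: -2, -2 (constant).
Newton forward-difference form: x_m = -2 + 1·C(m-1,1) + (-2)·C(m-1,2).
At m = 7: m-1 = 6, so x_7 = -2 + 6 - 30 = -26.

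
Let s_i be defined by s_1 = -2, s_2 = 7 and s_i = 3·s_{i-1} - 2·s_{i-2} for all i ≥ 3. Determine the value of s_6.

277

Iterate the recurrence:
s_3 = 25  s_4 = 61  s_5 = 133  s_6 = 277.
(Characteristic roots are 2 and 1.)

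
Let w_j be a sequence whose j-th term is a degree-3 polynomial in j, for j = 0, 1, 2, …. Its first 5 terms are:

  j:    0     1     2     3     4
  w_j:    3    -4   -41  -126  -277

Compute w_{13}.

-7576

1st diffs: -7, -37, -85, -151.
2nd diffs: -30, -48, -66.
3rd diffs: -18, -18 (constant).
Newton forward-difference form: w_j = 3 + (-7)·C(j,1) + (-30)·C(j,2) + (-18)·C(j,3).
At j = 13: j = 13, so w_{13} = 3 - 91 - 2340 - 5148 = -7576.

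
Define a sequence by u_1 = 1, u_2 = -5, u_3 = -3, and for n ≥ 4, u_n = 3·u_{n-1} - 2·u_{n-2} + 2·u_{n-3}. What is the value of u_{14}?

Compute successive terms:
u_4 = 3;  u_5 = 5;  u_6 = 3;  …;  u_{11} = 325;  u_{12} = 819;  u_{13} = 2069;  u_{14} = 5219.

5219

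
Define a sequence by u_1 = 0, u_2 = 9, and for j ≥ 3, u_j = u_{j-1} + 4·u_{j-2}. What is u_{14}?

446949

Compute successive terms:
u_3 = 9, u_4 = 45, u_5 = 81, …, u_{11} = 26361, u_{12} = 68301, u_{13} = 173745, u_{14} = 446949.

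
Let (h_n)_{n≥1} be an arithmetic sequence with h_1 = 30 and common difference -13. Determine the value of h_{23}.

h_n = 30 + (n - 1)·(-13).
h_{23} = 30 + 22·(-13) = -256.

-256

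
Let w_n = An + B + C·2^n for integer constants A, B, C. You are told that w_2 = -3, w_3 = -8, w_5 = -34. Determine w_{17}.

-131086

At n = 2, 3, 5: 2A + B + 4C = -3; 3A + B + 8C = -8; 5A + B + 32C = -34.
Subtracting the first from the second: A + 4C = -5.
Subtracting the second from the third: 2A + 24C = -26.
Solving: C = -1, A = -1, then B = 3.
So w_n = -1·n + 3 + (-1)·2^n; at n=17 this is -131086.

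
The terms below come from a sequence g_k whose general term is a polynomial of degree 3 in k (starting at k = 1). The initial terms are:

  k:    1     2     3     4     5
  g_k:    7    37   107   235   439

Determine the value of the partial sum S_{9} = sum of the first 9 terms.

1st diffs: 30, 70, 128, 204.
2nd diffs: 40, 58, 76.
3rd diffs: 18, 18 (constant).
Newton forward-difference form: g_k = 7 + 30·C(k-1,1) + 40·C(k-1,2) + 18·C(k-1,3).
Continuing: 737, 1147, 1687, 2375.
Summing k = 1..9 (9 terms) gives 6771.

6771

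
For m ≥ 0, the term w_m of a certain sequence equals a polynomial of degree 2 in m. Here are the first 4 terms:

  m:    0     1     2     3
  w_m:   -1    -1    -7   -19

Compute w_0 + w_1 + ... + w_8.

-513

1st diffs: 0, -6, -12.
2nd diffs: -6, -6 (constant).
Newton forward-difference form: w_m = -1 + (-6)·C(m,2).
Continuing: …, -37, -61, -91, -127, …, w_8 = -169.
Summing m = 0..8 (9 terms) gives -513.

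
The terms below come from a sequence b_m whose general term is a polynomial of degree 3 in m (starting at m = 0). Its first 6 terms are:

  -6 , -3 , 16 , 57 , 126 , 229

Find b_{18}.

7392

1st diffs: 3, 19, 41, 69, 103.
2nd diffs: 16, 22, 28, 34.
3rd diffs: 6, 6, 6 (constant).
So b_m = m^3 + 5m^2 - 3m - 6.
Evaluating at m = 18 gives b_{18} = 7392.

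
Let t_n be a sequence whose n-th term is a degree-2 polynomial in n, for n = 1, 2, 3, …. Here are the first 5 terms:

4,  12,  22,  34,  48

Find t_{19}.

454

1st diffs: 8, 10, 12, 14.
2nd diffs: 2, 2, 2 (constant).
Newton forward-difference form: t_n = 4 + 8·C(n-1,1) + 2·C(n-1,2).
At n = 19: n-1 = 18, so t_{19} = 4 + 144 + 306 = 454.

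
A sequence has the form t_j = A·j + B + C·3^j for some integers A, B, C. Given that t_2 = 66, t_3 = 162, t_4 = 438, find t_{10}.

Plug in j = 2, 3, 4: 2A + B + 9C = 66; 3A + B + 27C = 162; 4A + B + 81C = 438.
Subtracting the first from the second: A + 18C = 96.
Subtracting the second from the third: A + 54C = 276.
Solving: C = 5, A = 6, then B = 9.
So t_j = 6·j + 9 + 5·3^j; at j=10 this is 295314.

295314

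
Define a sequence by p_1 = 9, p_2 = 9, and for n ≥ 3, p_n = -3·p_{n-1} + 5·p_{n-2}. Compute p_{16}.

Applying the relation repeatedly:
p_3 = 18  p_4 = -9  p_5 = 117  …  p_{13} = 9493857  p_{14} = -39803391  p_{15} = 166879458  p_{16} = -699655329.

-699655329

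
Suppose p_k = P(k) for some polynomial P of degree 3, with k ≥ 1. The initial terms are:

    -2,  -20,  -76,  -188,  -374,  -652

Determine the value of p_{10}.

-3044

1st diffs: -18, -56, -112, -186, -278.
2nd diffs: -38, -56, -74, -92.
3rd diffs: -18, -18, -18 (constant).
Newton forward-difference form: p_k = -2 + (-18)·C(k-1,1) + (-38)·C(k-1,2) + (-18)·C(k-1,3).
At k = 10: k-1 = 9, so p_{10} = -2 - 162 - 1368 - 1512 = -3044.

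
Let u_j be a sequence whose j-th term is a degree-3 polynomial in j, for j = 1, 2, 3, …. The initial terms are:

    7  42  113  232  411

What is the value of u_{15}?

8141

1st diffs: 35, 71, 119, 179.
2nd diffs: 36, 48, 60.
3rd diffs: 12, 12 (constant).
Newton forward-difference form: u_j = 7 + 35·C(j-1,1) + 36·C(j-1,2) + 12·C(j-1,3).
At j = 15: j-1 = 14, so u_{15} = 7 + 490 + 3276 + 4368 = 8141.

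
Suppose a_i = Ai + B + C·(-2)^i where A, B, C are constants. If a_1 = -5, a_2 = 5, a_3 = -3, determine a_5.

Plug in i = 1, 2, 3: A + B - 2C = -5; 2A + B + 4C = 5; 3A + B - 8C = -3.
Subtracting the first from the second: A + 6C = 10.
Subtracting the second from the third: A - 12C = -8.
Solving: C = 1, A = 4, then B = -7.
Therefore a_5 = 20 + (-7) + 1·(-32) = -19.

-19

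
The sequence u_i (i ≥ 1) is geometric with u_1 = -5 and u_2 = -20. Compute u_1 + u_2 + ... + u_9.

Common ratio r = 4.
u_i = (-5)·4^(i-1).
S = (-5)·(4^9 - 1)/(4 - 1) = (-5)·(262144 - 1)/(3) = -436905.

-436905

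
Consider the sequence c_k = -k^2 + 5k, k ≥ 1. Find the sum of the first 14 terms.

Over k = 1..14: Σk = 105, Σk² = 1015.
Total = (-1)·1015 + (5)·105 = -490.

-490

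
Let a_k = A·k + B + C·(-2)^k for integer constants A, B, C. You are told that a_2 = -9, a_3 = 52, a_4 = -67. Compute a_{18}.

-1310693

At k = 2, 3, 4: 2A + B + 4C = -9; 3A + B - 8C = 52; 4A + B + 16C = -67.
Subtracting the first from the second: A - 12C = 61.
Subtracting the second from the third: A + 24C = -119.
Solving: C = -5, A = 1, then B = 9.
Hence a_{18} = 1·18 + 9 + (-5)·262144 = -1310693.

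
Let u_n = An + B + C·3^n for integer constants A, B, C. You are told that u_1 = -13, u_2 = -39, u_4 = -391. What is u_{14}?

Plug in n = 1, 2, 4: A + B + 3C = -13; 2A + B + 9C = -39; 4A + B + 81C = -391.
Subtracting the first from the second: A + 6C = -26.
Subtracting the second from the third: 2A + 72C = -352.
Solving: C = -5, A = 4, then B = -2.
Therefore u_{14} = 56 + (-2) + (-5)·4782969 = -23914791.

-23914791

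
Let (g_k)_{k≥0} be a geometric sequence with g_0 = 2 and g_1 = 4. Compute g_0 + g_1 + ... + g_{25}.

Common ratio r = 2.
g_k = 2·2^(k-0).
S = 2·(2^26 - 1)/(2 - 1) = 2·(67108864 - 1)/(1) = 134217726.

134217726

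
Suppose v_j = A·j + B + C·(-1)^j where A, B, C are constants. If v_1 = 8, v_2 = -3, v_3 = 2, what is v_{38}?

-111

The three given values yield: A + B - C = 8; 2A + B + C = -3; 3A + B - C = 2.
Subtracting the first from the second: A + 2C = -11.
Subtracting the second from the third: A - 2C = 5.
Solving: C = -4, A = -3, then B = 7.
Hence v_{38} = -3·38 + 7 + (-4)·1 = -111.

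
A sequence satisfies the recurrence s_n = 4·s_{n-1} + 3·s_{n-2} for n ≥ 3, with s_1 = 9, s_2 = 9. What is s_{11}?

Compute successive terms:
s_3 = 63; s_4 = 279; s_5 = 1305; s_6 = 6057; s_7 = 28143; s_8 = 130743; s_9 = 607401; s_{10} = 2821833; s_{11} = 13109535.

13109535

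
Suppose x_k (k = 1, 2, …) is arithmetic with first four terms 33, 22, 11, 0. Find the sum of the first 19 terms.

Common difference d = -11.
x_k = 33 + (k - 1)·(-11).
x_{19} = -165; S = 19·(33 + (-165))/2 = -1254.

-1254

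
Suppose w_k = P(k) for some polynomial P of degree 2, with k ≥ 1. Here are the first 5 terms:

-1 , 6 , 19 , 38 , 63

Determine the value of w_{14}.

1st diffs: 7, 13, 19, 25.
2nd diffs: 6, 6, 6 (constant).
Newton forward-difference form: w_k = -1 + 7·C(k-1,1) + 6·C(k-1,2).
At k = 14: k-1 = 13, so w_{14} = -1 + 91 + 468 = 558.

558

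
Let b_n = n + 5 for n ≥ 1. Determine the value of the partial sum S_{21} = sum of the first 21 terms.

336

Over n = 1..21: Σn = 231.
Total = (1)·231 + (5)·21 = 336.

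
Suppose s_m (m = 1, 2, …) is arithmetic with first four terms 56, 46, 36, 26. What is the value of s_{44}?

Common difference d = -10.
s_m = 56 + (m - 1)·(-10).
s_{44} = 56 + 43·(-10) = -374.

-374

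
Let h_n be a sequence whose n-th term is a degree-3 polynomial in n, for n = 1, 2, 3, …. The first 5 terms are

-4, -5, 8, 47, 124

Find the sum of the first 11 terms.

6171

1st diffs: -1, 13, 39, 77.
2nd diffs: 14, 26, 38.
3rd diffs: 12, 12 (constant).
Newton forward-difference form: h_n = -4 + (-1)·C(n-1,1) + 14·C(n-1,2) + 12·C(n-1,3).
Continuing: …, 251, 440, 703, 1052, …, h_{11} = 2056.
Summing n = 1..11 (11 terms) gives 6171.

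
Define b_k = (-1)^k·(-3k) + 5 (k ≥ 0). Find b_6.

(-1)^6 = 1; -3k at k=6 is -18; so b_6 = -13.

-13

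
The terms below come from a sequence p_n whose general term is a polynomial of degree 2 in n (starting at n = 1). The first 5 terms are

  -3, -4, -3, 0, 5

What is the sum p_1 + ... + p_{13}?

455

1st diffs: -1, 1, 3, 5.
2nd diffs: 2, 2, 2 (constant).
Newton forward-difference form: p_n = -3 + (-1)·C(n-1,1) + 2·C(n-1,2).
Continuing: …, 12, 21, 32, 45, …, p_{13} = 117.
Summing n = 1..13 (13 terms) gives 455.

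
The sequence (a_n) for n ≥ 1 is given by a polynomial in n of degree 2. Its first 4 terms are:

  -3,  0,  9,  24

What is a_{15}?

585

1st diffs: 3, 9, 15.
2nd diffs: 6, 6 (constant).
Newton forward-difference form: a_n = -3 + 3·C(n-1,1) + 6·C(n-1,2).
At n = 15: n-1 = 14, so a_{15} = -3 + 42 + 546 = 585.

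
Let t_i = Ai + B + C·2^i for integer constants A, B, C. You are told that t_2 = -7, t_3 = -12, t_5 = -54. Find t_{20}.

At i = 2, 3, 5: 2A + B + 4C = -7; 3A + B + 8C = -12; 5A + B + 32C = -54.
Subtracting the first from the second: A + 4C = -5.
Subtracting the second from the third: 2A + 24C = -42.
Solving: C = -2, A = 3, then B = -5.
Hence t_{20} = 3·20 + (-5) + (-2)·1048576 = -2097097.

-2097097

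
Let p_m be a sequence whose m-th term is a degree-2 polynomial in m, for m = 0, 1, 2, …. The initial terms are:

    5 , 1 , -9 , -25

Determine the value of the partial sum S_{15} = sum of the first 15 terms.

1st diffs: -4, -10, -16.
2nd diffs: -6, -6 (constant).
Newton forward-difference form: p_m = 5 + (-4)·C(m,1) + (-6)·C(m,2).
Continuing: …, -47, -75, -109, -149, …, p_{14} = -597.
Summing m = 0..14 (15 terms) gives -3075.

-3075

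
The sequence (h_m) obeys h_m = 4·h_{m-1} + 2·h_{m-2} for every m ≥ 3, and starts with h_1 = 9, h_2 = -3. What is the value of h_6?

Iterate the recurrence:
h_3 = 6;  h_4 = 18;  h_5 = 84;  h_6 = 372.

372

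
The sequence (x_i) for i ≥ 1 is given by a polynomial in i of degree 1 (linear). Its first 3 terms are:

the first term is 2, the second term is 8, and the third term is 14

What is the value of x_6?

32

1st diffs: 6, 6 (constant).
So x_i = 6i - 4.
Evaluating at i = 6 gives x_6 = 32.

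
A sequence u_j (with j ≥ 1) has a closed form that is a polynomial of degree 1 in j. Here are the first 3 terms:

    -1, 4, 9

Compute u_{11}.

1st diffs: 5, 5 (constant).
So u_j = 5j - 6.
Evaluating at j = 11 gives u_{11} = 49.

49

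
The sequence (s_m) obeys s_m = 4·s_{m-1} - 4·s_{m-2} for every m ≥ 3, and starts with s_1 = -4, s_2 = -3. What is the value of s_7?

Compute successive terms:
s_3 = 4, s_4 = 28, s_5 = 96, s_6 = 272, s_7 = 704.
(Characteristic roots are 2 and 2.)

704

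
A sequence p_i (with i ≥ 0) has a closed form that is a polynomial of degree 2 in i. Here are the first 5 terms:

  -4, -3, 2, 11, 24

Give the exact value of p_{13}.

321

1st diffs: 1, 5, 9, 13.
2nd diffs: 4, 4, 4 (constant).
Newton forward-difference form: p_i = -4 + 1·C(i,1) + 4·C(i,2).
At i = 13: i = 13, so p_{13} = -4 + 13 + 312 = 321.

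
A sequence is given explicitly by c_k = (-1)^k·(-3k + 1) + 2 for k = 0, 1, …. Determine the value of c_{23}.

(-1)^23 = -1; -3k + 1 at k=23 is -68; so c_{23} = 70.

70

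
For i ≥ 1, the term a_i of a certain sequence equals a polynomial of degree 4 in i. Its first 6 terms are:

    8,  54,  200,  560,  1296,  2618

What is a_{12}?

1st diffs: 46, 146, 360, 736, 1322.
2nd diffs: 100, 214, 376, 586.
3rd diffs: 114, 162, 210.
4th diffs: 48, 48 (constant).
Newton forward-difference form: a_i = 8 + 46·C(i-1,1) + 100·C(i-1,2) + 114·C(i-1,3) + 48·C(i-1,4).
At i = 12: i-1 = 11, so a_{12} = 8 + 506 + 5500 + 18810 + 15840 = 40664.

40664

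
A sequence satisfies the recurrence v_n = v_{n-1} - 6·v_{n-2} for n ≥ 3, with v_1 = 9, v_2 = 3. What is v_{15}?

Iterate the recurrence:
v_3 = -51;  v_4 = -69;  v_5 = 237;  …;  v_{12} = -139749;  v_{13} = -309651;  v_{14} = 528843;  v_{15} = 2386749.

2386749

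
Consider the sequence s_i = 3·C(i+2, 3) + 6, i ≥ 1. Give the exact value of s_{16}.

C(18, 3) = 816, so s_{16} = 2454.

2454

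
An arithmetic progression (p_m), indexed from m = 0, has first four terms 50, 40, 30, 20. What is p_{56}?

-510

Common difference d = -10.
p_m = 50 + (m - 0)·(-10).
p_{56} = 50 + 56·(-10) = -510.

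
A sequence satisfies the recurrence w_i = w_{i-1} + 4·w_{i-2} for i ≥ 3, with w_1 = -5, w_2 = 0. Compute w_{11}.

Iterate the recurrence:
w_3 = -20  w_4 = -20  w_5 = -100  w_6 = -180  w_7 = -580  w_8 = -1300  w_9 = -3620  w_{10} = -8820  w_{11} = -23300.

-23300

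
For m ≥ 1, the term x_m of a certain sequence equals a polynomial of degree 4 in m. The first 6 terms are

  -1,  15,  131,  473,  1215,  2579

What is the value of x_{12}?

1st diffs: 16, 116, 342, 742, 1364.
2nd diffs: 100, 226, 400, 622.
3rd diffs: 126, 174, 222.
4th diffs: 48, 48 (constant).
Newton forward-difference form: x_m = -1 + 16·C(m-1,1) + 100·C(m-1,2) + 126·C(m-1,3) + 48·C(m-1,4).
At m = 12: m-1 = 11, so x_{12} = -1 + 176 + 5500 + 20790 + 15840 = 42305.

42305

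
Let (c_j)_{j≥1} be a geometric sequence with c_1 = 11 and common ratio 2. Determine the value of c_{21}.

c_j = 11·2^(j-1).
c_{21} = 11·2^20 = 11534336.

11534336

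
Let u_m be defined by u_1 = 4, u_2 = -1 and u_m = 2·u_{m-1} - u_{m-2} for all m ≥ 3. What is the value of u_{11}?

-46

Iterate the recurrence:
u_3 = -6; u_4 = -11; u_5 = -16; u_6 = -21; u_7 = -26; u_8 = -31; u_9 = -36; u_{10} = -41; u_{11} = -46.
(Characteristic roots are 1 and 1.)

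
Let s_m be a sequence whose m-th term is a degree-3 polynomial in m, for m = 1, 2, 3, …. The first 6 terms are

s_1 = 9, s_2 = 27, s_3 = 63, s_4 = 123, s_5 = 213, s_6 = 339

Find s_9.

1st diffs: 18, 36, 60, 90, 126.
2nd diffs: 18, 24, 30, 36.
3rd diffs: 6, 6, 6 (constant).
Newton forward-difference form: s_m = 9 + 18·C(m-1,1) + 18·C(m-1,2) + 6·C(m-1,3).
At m = 9: m-1 = 8, so s_9 = 9 + 144 + 504 + 336 = 993.

993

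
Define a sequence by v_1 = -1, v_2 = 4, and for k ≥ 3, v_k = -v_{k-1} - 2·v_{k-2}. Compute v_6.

2

Iterate the recurrence:
v_3 = -2;  v_4 = -6;  v_5 = 10;  v_6 = 2.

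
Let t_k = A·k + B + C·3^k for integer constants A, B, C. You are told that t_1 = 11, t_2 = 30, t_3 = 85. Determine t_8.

19692

At k = 1, 2, 3: A + B + 3C = 11; 2A + B + 9C = 30; 3A + B + 27C = 85.
Subtracting the first from the second: A + 6C = 19.
Subtracting the second from the third: A + 18C = 55.
Solving: C = 3, A = 1, then B = 1.
Therefore t_8 = 8 + 1 + 3·6561 = 19692.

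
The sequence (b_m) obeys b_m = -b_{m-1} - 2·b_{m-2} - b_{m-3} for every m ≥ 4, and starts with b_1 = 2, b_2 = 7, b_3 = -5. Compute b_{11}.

b_4 = -11, b_5 = 14, b_6 = 13, b_7 = -30, b_8 = -10, b_9 = 57, b_{10} = -7, b_{11} = -97.

-97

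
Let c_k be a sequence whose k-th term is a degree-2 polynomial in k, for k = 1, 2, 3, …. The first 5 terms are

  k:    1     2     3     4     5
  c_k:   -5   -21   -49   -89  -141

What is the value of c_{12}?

-841

1st diffs: -16, -28, -40, -52.
2nd diffs: -12, -12, -12 (constant).
Newton forward-difference form: c_k = -5 + (-16)·C(k-1,1) + (-12)·C(k-1,2).
At k = 12: k-1 = 11, so c_{12} = -5 - 176 - 660 = -841.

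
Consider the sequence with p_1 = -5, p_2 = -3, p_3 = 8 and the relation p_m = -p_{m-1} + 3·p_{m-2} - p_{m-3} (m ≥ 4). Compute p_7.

Compute successive terms:
p_4 = -12  p_5 = 39  p_6 = -83  p_7 = 212.

212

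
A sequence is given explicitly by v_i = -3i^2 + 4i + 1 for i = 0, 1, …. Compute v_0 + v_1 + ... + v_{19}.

-6630

Over i = 0..19: Σi = 190, Σi² = 2470.
Total = (-3)·2470 + (4)·190 + (1)·20 = -6630.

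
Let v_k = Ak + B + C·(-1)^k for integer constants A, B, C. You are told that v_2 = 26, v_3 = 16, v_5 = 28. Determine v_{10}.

74

Plug in k = 2, 3, 5: 2A + B + C = 26; 3A + B - C = 16; 5A + B - C = 28.
Subtracting the first from the second: A - 2C = -10.
Subtracting the second from the third: 2A = 12.
Solving: C = 8, A = 6, then B = 6.
Hence v_{10} = 6·10 + 6 + 8·1 = 74.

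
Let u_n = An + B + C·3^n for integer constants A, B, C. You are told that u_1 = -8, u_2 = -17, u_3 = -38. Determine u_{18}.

The three given values yield: A + B + 3C = -8; 2A + B + 9C = -17; 3A + B + 27C = -38.
Subtracting the first from the second: A + 6C = -9.
Subtracting the second from the third: A + 18C = -21.
Solving: C = -1, A = -3, then B = -2.
So u_n = -3·n + (-2) + (-1)·3^n; at n=18 this is -387420545.

-387420545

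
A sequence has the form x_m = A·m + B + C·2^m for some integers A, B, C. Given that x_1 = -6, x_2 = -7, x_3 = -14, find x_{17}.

-393136

Write the equations: A + B + 2C = -6; 2A + B + 4C = -7; 3A + B + 8C = -14.
Subtracting the first from the second: A + 2C = -1.
Subtracting the second from the third: A + 4C = -7.
Solving: C = -3, A = 5, then B = -5.
Hence x_{17} = 5·17 + (-5) + (-3)·131072 = -393136.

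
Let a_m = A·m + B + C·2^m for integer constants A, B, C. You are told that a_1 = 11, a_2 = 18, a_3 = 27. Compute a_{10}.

The three given values yield: A + B + 2C = 11; 2A + B + 4C = 18; 3A + B + 8C = 27.
Subtracting the first from the second: A + 2C = 7.
Subtracting the second from the third: A + 4C = 9.
Solving: C = 1, A = 5, then B = 4.
So a_m = 5·m + 4 + 1·2^m; at m=10 this is 1078.

1078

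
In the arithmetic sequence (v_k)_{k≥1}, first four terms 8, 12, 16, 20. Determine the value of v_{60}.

244

Common difference d = 4.
v_k = 8 + (k - 1)·4.
v_{60} = 8 + 59·4 = 244.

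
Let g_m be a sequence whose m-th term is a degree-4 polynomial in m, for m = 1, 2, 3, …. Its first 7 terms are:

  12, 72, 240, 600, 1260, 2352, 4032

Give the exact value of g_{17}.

1st diffs: 60, 168, 360, 660, 1092, 1680.
2nd diffs: 108, 192, 300, 432, 588.
3rd diffs: 84, 108, 132, 156.
4th diffs: 24, 24, 24 (constant).
So g_m = m^4 + 4m^3 + 5m^2 + 2m.
Evaluating at m = 17 gives g_{17} = 104652.

104652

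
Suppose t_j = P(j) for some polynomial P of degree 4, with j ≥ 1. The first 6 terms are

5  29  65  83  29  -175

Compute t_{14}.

1st diffs: 24, 36, 18, -54, -204.
2nd diffs: 12, -18, -72, -150.
3rd diffs: -30, -54, -78.
4th diffs: -24, -24 (constant).
So t_j = -j^4 + 5j^3 + j^2 + j - 1.
Evaluating at j = 14 gives t_{14} = -24487.

-24487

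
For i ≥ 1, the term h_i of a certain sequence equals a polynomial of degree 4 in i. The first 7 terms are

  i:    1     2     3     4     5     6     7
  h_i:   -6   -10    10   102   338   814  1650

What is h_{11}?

1st diffs: -4, 20, 92, 236, 476, 836.
2nd diffs: 24, 72, 144, 240, 360.
3rd diffs: 48, 72, 96, 120.
4th diffs: 24, 24, 24 (constant).
Newton forward-difference form: h_i = -6 + (-4)·C(i-1,1) + 24·C(i-1,2) + 48·C(i-1,3) + 24·C(i-1,4).
At i = 11: i-1 = 10, so h_{11} = -6 - 40 + 1080 + 5760 + 5040 = 11834.

11834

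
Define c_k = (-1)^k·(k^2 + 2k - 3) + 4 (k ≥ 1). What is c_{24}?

625

(-1)^24 = 1; k^2 + 2k - 3 at k=24 is 621; so c_{24} = 625.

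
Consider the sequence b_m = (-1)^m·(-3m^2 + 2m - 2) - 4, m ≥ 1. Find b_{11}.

339

(-1)^11 = -1; -3m^2 + 2m - 2 at m=11 is -343; so b_{11} = 339.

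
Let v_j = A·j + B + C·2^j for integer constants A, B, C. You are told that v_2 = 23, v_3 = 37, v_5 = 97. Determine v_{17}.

262249

Plug in j = 2, 3, 5: 2A + B + 4C = 23; 3A + B + 8C = 37; 5A + B + 32C = 97.
Subtracting the first from the second: A + 4C = 14.
Subtracting the second from the third: 2A + 24C = 60.
Solving: C = 2, A = 6, then B = 3.
So v_j = 6·j + 3 + 2·2^j; at j=17 this is 262249.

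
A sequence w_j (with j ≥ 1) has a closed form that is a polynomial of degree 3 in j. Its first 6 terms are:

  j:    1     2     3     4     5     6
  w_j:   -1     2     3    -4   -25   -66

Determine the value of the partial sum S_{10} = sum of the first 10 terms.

1st diffs: 3, 1, -7, -21, -41.
2nd diffs: -2, -8, -14, -20.
3rd diffs: -6, -6, -6 (constant).
Newton forward-difference form: w_j = -1 + 3·C(j-1,1) + (-2)·C(j-1,2) + (-6)·C(j-1,3).
Continuing: -133, -232, -369, -550.
Summing j = 1..10 (10 terms) gives -1375.

-1375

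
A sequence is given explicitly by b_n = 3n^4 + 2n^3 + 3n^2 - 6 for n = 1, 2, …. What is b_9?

b_9 = 3·9^4 + 2·9^3 + 3·9^2 - 6 = 21378.

21378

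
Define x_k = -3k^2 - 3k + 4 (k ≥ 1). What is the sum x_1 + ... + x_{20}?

Over k = 1..20: Σk = 210, Σk² = 2870.
Total = (-3)·2870 + (-3)·210 + (4)·20 = -9160.

-9160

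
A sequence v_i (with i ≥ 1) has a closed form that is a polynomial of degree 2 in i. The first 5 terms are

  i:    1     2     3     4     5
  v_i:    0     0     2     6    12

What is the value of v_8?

42

1st diffs: 0, 2, 4, 6.
2nd diffs: 2, 2, 2 (constant).
So v_i = i^2 - 3i + 2.
Evaluating at i = 8 gives v_8 = 42.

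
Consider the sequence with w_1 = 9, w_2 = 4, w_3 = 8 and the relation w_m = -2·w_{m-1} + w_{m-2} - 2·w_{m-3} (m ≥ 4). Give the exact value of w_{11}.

22388

w_4 = -30; w_5 = 60; w_6 = -166; w_7 = 452; w_8 = -1190; w_9 = 3164; w_{10} = -8422; w_{11} = 22388.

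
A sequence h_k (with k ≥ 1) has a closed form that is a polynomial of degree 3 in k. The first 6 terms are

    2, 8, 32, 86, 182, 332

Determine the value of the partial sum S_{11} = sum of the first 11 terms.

1st diffs: 6, 24, 54, 96, 150.
2nd diffs: 18, 30, 42, 54.
3rd diffs: 12, 12, 12 (constant).
Newton forward-difference form: h_k = 2 + 6·C(k-1,1) + 18·C(k-1,2) + 12·C(k-1,3).
Continuing: …, 548, 842, 1226, 1712, …, h_{11} = 2312.
Summing k = 1..11 (11 terms) gives 7282.

7282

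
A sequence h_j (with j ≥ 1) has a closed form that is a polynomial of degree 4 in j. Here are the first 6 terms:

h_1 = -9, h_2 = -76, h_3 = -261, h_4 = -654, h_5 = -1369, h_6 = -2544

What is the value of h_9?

1st diffs: -67, -185, -393, -715, -1175.
2nd diffs: -118, -208, -322, -460.
3rd diffs: -90, -114, -138.
4th diffs: -24, -24 (constant).
Newton forward-difference form: h_j = -9 + (-67)·C(j-1,1) + (-118)·C(j-1,2) + (-90)·C(j-1,3) + (-24)·C(j-1,4).
At j = 9: j-1 = 8, so h_9 = -9 - 536 - 3304 - 5040 - 1680 = -10569.

-10569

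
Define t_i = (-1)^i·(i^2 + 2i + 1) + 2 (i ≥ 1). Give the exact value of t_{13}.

(-1)^13 = -1; i^2 + 2i + 1 at i=13 is 196; so t_{13} = -194.

-194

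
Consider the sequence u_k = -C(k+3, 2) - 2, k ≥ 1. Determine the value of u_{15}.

C(18, 2) = 153, so u_{15} = -155.

-155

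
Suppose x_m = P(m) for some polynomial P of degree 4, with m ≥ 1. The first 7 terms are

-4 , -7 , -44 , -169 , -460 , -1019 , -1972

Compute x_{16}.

1st diffs: -3, -37, -125, -291, -559, -953.
2nd diffs: -34, -88, -166, -268, -394.
3rd diffs: -54, -78, -102, -126.
4th diffs: -24, -24, -24 (constant).
Newton forward-difference form: x_m = -4 + (-3)·C(m-1,1) + (-34)·C(m-1,2) + (-54)·C(m-1,3) + (-24)·C(m-1,4).
At m = 16: m-1 = 15, so x_{16} = -4 - 45 - 3570 - 24570 - 32760 = -60949.

-60949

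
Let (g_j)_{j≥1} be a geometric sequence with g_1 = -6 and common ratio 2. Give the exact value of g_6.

g_j = (-6)·2^(j-1).
g_6 = (-6)·2^5 = -192.

-192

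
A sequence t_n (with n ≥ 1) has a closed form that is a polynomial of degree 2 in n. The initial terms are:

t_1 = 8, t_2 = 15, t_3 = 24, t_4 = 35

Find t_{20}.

483

1st diffs: 7, 9, 11.
2nd diffs: 2, 2 (constant).
So t_n = n^2 + 4n + 3.
Evaluating at n = 20 gives t_{20} = 483.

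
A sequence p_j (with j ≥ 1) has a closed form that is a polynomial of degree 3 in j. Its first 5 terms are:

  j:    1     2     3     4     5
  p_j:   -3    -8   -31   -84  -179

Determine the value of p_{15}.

-6079

1st diffs: -5, -23, -53, -95.
2nd diffs: -18, -30, -42.
3rd diffs: -12, -12 (constant).
Newton forward-difference form: p_j = -3 + (-5)·C(j-1,1) + (-18)·C(j-1,2) + (-12)·C(j-1,3).
At j = 15: j-1 = 14, so p_{15} = -3 - 70 - 1638 - 4368 = -6079.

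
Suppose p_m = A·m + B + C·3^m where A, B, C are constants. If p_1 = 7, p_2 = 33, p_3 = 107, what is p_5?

At m = 1, 2, 3: A + B + 3C = 7; 2A + B + 9C = 33; 3A + B + 27C = 107.
Subtracting the first from the second: A + 6C = 26.
Subtracting the second from the third: A + 18C = 74.
Solving: C = 4, A = 2, then B = -7.
Therefore p_5 = 10 + (-7) + 4·243 = 975.

975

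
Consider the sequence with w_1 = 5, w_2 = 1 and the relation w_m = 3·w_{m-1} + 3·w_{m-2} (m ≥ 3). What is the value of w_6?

846

Applying the relation repeatedly:
w_3 = 18  w_4 = 57  w_5 = 225  w_6 = 846.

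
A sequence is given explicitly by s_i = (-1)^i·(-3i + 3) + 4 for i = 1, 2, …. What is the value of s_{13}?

40

(-1)^13 = -1; -3i + 3 at i=13 is -36; so s_{13} = 40.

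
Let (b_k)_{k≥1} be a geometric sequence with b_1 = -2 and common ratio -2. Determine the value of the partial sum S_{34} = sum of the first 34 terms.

11453246122

b_k = (-2)·(-2)^(k-1).
S = (-2)·((-2)^34 - 1)/(-2 - 1) = (-2)·(17179869184 - 1)/(-3) = 11453246122.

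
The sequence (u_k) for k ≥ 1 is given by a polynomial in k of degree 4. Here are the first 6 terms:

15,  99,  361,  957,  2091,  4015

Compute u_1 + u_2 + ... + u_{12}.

160120

1st diffs: 84, 262, 596, 1134, 1924.
2nd diffs: 178, 334, 538, 790.
3rd diffs: 156, 204, 252.
4th diffs: 48, 48 (constant).
Newton forward-difference form: u_k = 15 + 84·C(k-1,1) + 178·C(k-1,2) + 156·C(k-1,3) + 48·C(k-1,4).
Continuing: …, 7029, 11481, 17767, 26331, …, u_{12} = 52309.
Summing k = 1..12 (12 terms) gives 160120.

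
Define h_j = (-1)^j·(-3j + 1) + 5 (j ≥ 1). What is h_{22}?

-60

(-1)^22 = 1; -3j + 1 at j=22 is -65; so h_{22} = -60.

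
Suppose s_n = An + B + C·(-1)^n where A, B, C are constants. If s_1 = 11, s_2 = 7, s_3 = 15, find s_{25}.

At n = 1, 2, 3: A + B - C = 11; 2A + B + C = 7; 3A + B - C = 15.
Subtracting the first from the second: A + 2C = -4.
Subtracting the second from the third: A - 2C = 8.
Solving: C = -3, A = 2, then B = 6.
Therefore s_{25} = 50 + 6 + (-3)·(-1) = 59.

59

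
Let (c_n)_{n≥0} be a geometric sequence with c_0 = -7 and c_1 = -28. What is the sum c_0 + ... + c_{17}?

Common ratio r = 4.
c_n = (-7)·4^(n-0).
S = (-7)·(4^18 - 1)/(4 - 1) = (-7)·(68719476736 - 1)/(3) = -160345445715.

-160345445715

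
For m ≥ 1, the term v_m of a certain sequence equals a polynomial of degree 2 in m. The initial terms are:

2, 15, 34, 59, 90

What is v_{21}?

1st diffs: 13, 19, 25, 31.
2nd diffs: 6, 6, 6 (constant).
So v_m = 3m^2 + 4m - 5.
Evaluating at m = 21 gives v_{21} = 1402.

1402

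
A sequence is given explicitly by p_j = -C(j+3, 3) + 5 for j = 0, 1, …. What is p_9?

C(12, 3) = 220, so p_9 = -215.

-215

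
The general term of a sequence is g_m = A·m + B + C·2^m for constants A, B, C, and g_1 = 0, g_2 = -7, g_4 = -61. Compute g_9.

The three given values yield: A + B + 2C = 0; 2A + B + 4C = -7; 4A + B + 16C = -61.
Subtracting the first from the second: A + 2C = -7.
Subtracting the second from the third: 2A + 12C = -54.
Solving: C = -5, A = 3, then B = 7.
Therefore g_9 = 27 + 7 + (-5)·512 = -2526.

-2526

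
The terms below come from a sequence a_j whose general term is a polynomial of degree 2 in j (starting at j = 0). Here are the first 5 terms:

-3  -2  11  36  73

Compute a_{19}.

2068

1st diffs: 1, 13, 25, 37.
2nd diffs: 12, 12, 12 (constant).
So a_j = 6j^2 - 5j - 3.
Evaluating at j = 19 gives a_{19} = 2068.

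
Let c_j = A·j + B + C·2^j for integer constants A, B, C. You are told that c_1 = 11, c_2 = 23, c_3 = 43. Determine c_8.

Plug in j = 1, 2, 3: A + B + 2C = 11; 2A + B + 4C = 23; 3A + B + 8C = 43.
Subtracting the first from the second: A + 2C = 12.
Subtracting the second from the third: A + 4C = 20.
Solving: C = 4, A = 4, then B = -1.
Therefore c_8 = 32 + (-1) + 4·256 = 1055.

1055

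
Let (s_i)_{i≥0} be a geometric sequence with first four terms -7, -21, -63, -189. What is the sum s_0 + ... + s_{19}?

-12203745400

Common ratio r = 3.
s_i = (-7)·3^(i-0).
S = (-7)·(3^20 - 1)/(3 - 1) = (-7)·(3486784401 - 1)/(2) = -12203745400.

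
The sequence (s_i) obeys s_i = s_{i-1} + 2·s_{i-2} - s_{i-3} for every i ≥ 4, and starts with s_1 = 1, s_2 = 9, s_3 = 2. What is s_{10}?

444

Applying the relation repeatedly:
s_4 = 19  s_5 = 14  s_6 = 50  s_7 = 59  s_8 = 145  s_9 = 213  s_{10} = 444.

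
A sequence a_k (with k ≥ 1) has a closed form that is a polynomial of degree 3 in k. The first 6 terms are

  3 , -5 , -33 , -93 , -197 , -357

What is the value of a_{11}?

-2417

1st diffs: -8, -28, -60, -104, -160.
2nd diffs: -20, -32, -44, -56.
3rd diffs: -12, -12, -12 (constant).
Newton forward-difference form: a_k = 3 + (-8)·C(k-1,1) + (-20)·C(k-1,2) + (-12)·C(k-1,3).
At k = 11: k-1 = 10, so a_{11} = 3 - 80 - 900 - 1440 = -2417.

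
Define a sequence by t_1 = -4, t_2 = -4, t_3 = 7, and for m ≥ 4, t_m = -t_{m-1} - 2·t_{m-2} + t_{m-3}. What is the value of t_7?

Compute successive terms:
t_4 = -3;  t_5 = -15;  t_6 = 28;  t_7 = -1.

-1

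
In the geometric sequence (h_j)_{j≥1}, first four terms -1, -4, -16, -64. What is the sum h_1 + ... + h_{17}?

-5726623061

Common ratio r = 4.
h_j = (-1)·4^(j-1).
S = (-1)·(4^17 - 1)/(4 - 1) = (-1)·(17179869184 - 1)/(3) = -5726623061.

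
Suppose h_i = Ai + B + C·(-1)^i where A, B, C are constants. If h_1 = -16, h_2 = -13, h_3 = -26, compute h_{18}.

Plug in i = 1, 2, 3: A + B - C = -16; 2A + B + C = -13; 3A + B - C = -26.
Subtracting the first from the second: A + 2C = 3.
Subtracting the second from the third: A - 2C = -13.
Solving: C = 4, A = -5, then B = -7.
Therefore h_{18} = -90 + (-7) + 4·1 = -93.

-93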